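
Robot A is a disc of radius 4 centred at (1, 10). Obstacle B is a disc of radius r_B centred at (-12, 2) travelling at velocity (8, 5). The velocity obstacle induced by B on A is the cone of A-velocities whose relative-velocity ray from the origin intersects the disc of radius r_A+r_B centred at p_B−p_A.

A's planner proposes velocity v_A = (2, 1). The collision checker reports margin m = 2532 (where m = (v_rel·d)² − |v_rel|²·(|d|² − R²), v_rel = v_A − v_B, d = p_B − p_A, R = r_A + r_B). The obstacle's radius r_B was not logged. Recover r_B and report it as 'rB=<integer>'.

m = 2532
d = (-13, -8);  v_rel = (-6, -4),  |v_rel|² = 52
v_rel×d = (-6)·(-8) − (-4)·(-13) = -4
since m = R²·52 − (-4)²:  R² = (16 + 2532) / 52 = 49
R = √49 = 7  ⇒  r_B = 7 − 4 = 3

rB=3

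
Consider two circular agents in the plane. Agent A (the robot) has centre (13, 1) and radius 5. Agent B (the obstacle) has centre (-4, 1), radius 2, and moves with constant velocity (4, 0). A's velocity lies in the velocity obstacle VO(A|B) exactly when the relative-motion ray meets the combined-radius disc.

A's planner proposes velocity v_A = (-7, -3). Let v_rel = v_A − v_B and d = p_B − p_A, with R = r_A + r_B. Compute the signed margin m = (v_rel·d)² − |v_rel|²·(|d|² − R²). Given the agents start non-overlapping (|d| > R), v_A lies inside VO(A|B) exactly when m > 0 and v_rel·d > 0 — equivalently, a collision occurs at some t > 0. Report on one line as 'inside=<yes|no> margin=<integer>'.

d = (-17, 0),  |d|² = 289;  R = 5+2 = 7,  c = 289−7² = 240
v_rel = (-11, -3),  |v_rel|² = 130;  v_rel·d = (-11)·(-17) + (-3)·(0) = 187
130·t² − 374·t + 240 = 0  ⇒  m = 187² − 130·240 = 3769
m = 3769 > 0,  v_rel·d = 187 > 0  ⇒  inside

inside=yes margin=3769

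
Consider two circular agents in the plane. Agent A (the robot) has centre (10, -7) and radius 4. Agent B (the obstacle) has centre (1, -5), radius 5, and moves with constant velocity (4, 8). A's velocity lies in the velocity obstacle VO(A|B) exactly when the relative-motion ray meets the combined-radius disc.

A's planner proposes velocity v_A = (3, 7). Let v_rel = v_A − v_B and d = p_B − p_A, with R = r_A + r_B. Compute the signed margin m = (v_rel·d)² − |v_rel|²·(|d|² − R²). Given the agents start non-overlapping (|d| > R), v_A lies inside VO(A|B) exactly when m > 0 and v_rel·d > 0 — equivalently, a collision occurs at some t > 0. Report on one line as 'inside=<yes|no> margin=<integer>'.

d = (-9, 2),  |d|² = 85;  R = 4+5 = 9,  c = 85−9² = 4
v_rel = (-1, -1),  |v_rel|² = 2;  v_rel·d = (-1)·(-9) + (-1)·(2) = 7
2·t² − 14·t + 4 = 0  ⇒  m = 7² − 2·4 = 41
m = 41 > 0,  v_rel·d = 7 > 0  ⇒  inside

inside=yes margin=41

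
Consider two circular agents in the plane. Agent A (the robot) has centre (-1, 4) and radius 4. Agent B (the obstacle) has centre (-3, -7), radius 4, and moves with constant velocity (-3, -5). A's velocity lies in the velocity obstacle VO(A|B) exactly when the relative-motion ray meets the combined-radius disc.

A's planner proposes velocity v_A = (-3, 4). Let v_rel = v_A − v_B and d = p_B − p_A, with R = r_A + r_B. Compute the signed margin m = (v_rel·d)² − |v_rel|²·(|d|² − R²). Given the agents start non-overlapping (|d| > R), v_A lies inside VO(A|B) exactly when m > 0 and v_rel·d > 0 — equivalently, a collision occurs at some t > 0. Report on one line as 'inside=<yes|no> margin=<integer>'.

d = (-2, -11),  |d|² = 125;  R = 4+4 = 8,  c = 125−8² = 61
v_rel = (0, 9),  |v_rel|² = 81;  v_rel·d = (0)·(-2) + (9)·(-11) = -99
81·t² + 198·t + 61 = 0  ⇒  m = (-99)² − 81·61 = 4860
m = 4860 > 0,  v_rel·d = -99 < 0  ⇒  outside

inside=no margin=4860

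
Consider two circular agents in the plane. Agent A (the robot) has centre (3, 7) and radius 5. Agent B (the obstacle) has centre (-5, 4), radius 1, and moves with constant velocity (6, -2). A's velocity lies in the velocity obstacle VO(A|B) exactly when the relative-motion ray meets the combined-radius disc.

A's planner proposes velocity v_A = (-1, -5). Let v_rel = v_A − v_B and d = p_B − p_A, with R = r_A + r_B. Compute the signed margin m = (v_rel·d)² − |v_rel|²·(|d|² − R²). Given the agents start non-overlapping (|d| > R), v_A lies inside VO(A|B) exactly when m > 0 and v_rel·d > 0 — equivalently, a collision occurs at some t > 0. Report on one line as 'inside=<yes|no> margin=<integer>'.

d = (-8, -3),  |d|² = 73;  R = 5+1 = 6,  c = 73−6² = 37
v_rel = (-7, -3),  |v_rel|² = 58;  v_rel·d = (-7)·(-8) + (-3)·(-3) = 65
58·t² − 130·t + 37 = 0  ⇒  m = 65² − 58·37 = 2079
m = 2079 > 0,  v_rel·d = 65 > 0  ⇒  inside

inside=yes margin=2079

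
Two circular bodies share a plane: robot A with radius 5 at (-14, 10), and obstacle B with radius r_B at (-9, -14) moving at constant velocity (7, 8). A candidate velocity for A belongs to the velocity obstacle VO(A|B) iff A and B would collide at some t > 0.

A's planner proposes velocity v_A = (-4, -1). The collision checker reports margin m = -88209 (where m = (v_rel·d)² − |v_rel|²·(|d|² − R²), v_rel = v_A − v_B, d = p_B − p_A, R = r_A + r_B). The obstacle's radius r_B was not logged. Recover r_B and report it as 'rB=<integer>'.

m = -88209
d = (5, -24);  v_rel = (-11, -9),  |v_rel|² = 202
v_rel×d = (-11)·(-24) − (-9)·(5) = 309
since m = R²·202 − 309²:  R² = (95481 + -88209) / 202 = 36
R = √36 = 6  ⇒  r_B = 6 − 5 = 1

rB=1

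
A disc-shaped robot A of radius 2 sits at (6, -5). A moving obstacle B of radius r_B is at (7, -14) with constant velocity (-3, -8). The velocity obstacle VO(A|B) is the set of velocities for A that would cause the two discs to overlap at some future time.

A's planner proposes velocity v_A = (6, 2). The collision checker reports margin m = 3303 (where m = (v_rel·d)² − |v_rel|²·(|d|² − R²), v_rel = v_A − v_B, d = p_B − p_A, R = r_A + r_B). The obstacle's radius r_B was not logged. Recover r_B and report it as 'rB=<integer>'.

m = 3303
d = (1, -9);  v_rel = (9, 10),  |v_rel|² = 181
v_rel×d = (9)·(-9) − (10)·(1) = -91
since m = R²·181 − (-91)²:  R² = (8281 + 3303) / 181 = 64
R = √64 = 8  ⇒  r_B = 8 − 2 = 6

rB=6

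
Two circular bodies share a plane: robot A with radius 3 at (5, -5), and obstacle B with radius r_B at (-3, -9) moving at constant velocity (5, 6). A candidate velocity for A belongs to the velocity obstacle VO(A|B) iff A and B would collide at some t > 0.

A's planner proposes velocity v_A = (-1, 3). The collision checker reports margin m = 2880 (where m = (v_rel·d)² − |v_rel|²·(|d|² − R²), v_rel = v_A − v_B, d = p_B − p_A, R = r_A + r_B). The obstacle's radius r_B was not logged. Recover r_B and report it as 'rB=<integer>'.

m = 2880
d = (-8, -4);  v_rel = (-6, -3),  |v_rel|² = 45
v_rel×d = (-6)·(-4) − (-3)·(-8) = 0
since m = R²·45 − 0²:  R² = (0 + 2880) / 45 = 64
R = √64 = 8  ⇒  r_B = 8 − 3 = 5

rB=5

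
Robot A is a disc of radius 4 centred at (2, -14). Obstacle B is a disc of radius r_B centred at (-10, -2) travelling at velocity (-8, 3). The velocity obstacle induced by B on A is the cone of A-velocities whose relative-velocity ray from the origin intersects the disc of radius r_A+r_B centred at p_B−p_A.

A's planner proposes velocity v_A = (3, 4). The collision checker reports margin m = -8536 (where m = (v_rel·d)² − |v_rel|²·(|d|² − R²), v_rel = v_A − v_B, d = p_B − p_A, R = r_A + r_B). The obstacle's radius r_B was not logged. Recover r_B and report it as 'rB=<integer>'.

m = -8536
d = (-12, 12);  v_rel = (11, 1),  |v_rel|² = 122
v_rel×d = (11)·(12) − (1)·(-12) = 144
since m = R²·122 − 144²:  R² = (20736 + -8536) / 122 = 100
R = √100 = 10  ⇒  r_B = 10 − 4 = 6

rB=6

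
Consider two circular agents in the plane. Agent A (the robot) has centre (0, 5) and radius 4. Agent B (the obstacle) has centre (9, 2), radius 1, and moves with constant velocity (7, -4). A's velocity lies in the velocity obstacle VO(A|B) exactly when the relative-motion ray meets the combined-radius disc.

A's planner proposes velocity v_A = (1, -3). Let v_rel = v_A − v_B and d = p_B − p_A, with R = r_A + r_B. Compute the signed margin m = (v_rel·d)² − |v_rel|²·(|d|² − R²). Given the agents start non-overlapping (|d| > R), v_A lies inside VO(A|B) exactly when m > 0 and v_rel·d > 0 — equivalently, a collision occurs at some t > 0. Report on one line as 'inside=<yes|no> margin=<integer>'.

d = (9, -3),  |d|² = 90;  R = 4+1 = 5,  c = 90−5² = 65
v_rel = (-6, 1),  |v_rel|² = 37;  v_rel·d = (-6)·(9) + (1)·(-3) = -57
37·t² + 114·t + 65 = 0  ⇒  m = (-57)² − 37·65 = 844
m = 844 > 0,  v_rel·d = -57 < 0  ⇒  outside

inside=no margin=844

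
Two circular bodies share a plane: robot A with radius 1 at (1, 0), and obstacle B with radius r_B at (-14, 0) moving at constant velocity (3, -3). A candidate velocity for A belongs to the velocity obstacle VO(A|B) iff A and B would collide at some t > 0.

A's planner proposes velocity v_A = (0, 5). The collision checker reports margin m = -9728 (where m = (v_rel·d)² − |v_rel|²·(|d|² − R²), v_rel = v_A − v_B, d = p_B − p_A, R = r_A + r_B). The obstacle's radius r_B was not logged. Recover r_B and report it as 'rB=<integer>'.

m = -9728
d = (-15, 0);  v_rel = (-3, 8),  |v_rel|² = 73
v_rel×d = (-3)·(0) − (8)·(-15) = 120
since m = R²·73 − 120²:  R² = (14400 + -9728) / 73 = 64
R = √64 = 8  ⇒  r_B = 8 − 1 = 7

rB=7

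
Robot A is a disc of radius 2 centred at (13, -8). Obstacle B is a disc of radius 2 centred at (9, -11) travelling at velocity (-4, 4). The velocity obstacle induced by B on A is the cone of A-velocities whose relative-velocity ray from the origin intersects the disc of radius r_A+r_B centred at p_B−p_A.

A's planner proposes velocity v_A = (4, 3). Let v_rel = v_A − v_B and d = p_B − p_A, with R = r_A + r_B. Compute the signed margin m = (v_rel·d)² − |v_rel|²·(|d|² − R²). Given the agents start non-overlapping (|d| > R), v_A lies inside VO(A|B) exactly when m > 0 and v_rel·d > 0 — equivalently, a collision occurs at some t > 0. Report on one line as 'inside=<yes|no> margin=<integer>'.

d = (-4, -3),  |d|² = 25;  R = 2+2 = 4,  c = 25−4² = 9
v_rel = (8, -1),  |v_rel|² = 65;  v_rel·d = (8)·(-4) + (-1)·(-3) = -29
65·t² + 58·t + 9 = 0  ⇒  m = (-29)² − 65·9 = 256
m = 256 > 0,  v_rel·d = -29 < 0  ⇒  outside

inside=no margin=256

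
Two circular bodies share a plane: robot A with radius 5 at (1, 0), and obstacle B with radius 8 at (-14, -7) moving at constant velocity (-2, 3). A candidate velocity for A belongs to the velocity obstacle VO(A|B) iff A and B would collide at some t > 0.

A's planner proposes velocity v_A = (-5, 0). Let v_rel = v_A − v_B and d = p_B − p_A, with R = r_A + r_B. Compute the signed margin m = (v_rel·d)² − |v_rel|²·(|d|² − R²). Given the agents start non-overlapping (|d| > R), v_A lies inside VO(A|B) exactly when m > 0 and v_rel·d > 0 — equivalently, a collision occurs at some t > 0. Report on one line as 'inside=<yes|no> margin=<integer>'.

d = (-15, -7),  |d|² = 274;  R = 5+8 = 13,  c = 274−13² = 105
v_rel = (-3, -3),  |v_rel|² = 18;  v_rel·d = (-3)·(-15) + (-3)·(-7) = 66
18·t² − 132·t + 105 = 0  ⇒  m = 66² − 18·105 = 2466
m = 2466 > 0,  v_rel·d = 66 > 0  ⇒  inside

inside=yes margin=2466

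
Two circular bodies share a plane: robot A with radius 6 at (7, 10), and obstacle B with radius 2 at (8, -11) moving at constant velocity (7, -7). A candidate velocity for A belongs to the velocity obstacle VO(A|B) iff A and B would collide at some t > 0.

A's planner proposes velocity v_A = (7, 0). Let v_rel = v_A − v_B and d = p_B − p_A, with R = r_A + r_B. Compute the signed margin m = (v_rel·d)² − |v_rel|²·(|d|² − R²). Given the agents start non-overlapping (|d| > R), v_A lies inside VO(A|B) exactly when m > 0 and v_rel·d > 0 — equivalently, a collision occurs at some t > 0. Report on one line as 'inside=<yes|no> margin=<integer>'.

d = (1, -21),  |d|² = 442;  R = 6+2 = 8,  c = 442−8² = 378
v_rel = (0, 7),  |v_rel|² = 49;  v_rel·d = (0)·(1) + (7)·(-21) = -147
49·t² + 294·t + 378 = 0  ⇒  m = (-147)² − 49·378 = 3087
m = 3087 > 0,  v_rel·d = -147 < 0  ⇒  outside

inside=no margin=3087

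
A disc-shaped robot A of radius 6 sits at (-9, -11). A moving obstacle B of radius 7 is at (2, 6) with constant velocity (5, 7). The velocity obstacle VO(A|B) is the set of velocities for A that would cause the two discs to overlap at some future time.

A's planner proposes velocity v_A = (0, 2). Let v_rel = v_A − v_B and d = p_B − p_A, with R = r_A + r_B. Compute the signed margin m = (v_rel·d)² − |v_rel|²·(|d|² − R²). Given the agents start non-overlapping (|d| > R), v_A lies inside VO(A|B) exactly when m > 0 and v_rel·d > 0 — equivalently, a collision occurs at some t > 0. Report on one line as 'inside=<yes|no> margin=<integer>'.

d = (11, 17),  |d|² = 410;  R = 6+7 = 13,  c = 410−13² = 241
v_rel = (-5, -5),  |v_rel|² = 50;  v_rel·d = (-5)·(11) + (-5)·(17) = -140
50·t² + 280·t + 241 = 0  ⇒  m = (-140)² − 50·241 = 7550
m = 7550 > 0,  v_rel·d = -140 < 0  ⇒  outside

inside=no margin=7550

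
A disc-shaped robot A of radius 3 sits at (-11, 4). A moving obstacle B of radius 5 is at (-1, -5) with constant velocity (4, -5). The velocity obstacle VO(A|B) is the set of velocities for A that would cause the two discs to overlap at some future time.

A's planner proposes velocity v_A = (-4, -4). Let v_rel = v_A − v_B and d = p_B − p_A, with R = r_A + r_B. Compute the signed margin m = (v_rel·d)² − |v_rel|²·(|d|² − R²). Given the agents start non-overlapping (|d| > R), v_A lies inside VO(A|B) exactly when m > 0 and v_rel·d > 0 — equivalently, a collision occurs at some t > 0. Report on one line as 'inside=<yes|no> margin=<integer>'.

d = (10, -9),  |d|² = 181;  R = 3+5 = 8,  c = 181−8² = 117
v_rel = (-8, 1),  |v_rel|² = 65;  v_rel·d = (-8)·(10) + (1)·(-9) = -89
65·t² + 178·t + 117 = 0  ⇒  m = (-89)² − 65·117 = 316
m = 316 > 0,  v_rel·d = -89 < 0  ⇒  outside

inside=no margin=316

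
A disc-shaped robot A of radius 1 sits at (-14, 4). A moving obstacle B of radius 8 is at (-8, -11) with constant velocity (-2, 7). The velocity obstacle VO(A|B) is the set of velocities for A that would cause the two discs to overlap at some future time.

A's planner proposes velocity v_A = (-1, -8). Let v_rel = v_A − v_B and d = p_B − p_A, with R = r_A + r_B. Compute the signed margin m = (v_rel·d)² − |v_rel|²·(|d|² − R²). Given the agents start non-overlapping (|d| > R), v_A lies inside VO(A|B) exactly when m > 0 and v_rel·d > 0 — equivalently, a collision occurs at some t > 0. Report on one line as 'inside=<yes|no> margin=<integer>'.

d = (6, -15),  |d|² = 261;  R = 1+8 = 9,  c = 261−9² = 180
v_rel = (1, -15),  |v_rel|² = 226;  v_rel·d = (1)·(6) + (-15)·(-15) = 231
226·t² − 462·t + 180 = 0  ⇒  m = 231² − 226·180 = 12681
m = 12681 > 0,  v_rel·d = 231 > 0  ⇒  inside

inside=yes margin=12681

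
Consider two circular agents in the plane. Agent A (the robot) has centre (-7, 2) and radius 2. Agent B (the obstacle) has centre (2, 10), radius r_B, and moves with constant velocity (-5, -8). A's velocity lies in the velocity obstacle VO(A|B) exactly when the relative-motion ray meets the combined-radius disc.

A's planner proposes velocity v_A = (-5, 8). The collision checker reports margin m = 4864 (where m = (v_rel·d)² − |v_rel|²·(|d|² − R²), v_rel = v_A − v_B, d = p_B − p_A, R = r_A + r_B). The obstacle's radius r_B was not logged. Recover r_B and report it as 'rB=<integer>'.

m = 4864
d = (9, 8);  v_rel = (0, 16),  |v_rel|² = 256
v_rel×d = (0)·(8) − (16)·(9) = -144
since m = R²·256 − (-144)²:  R² = (20736 + 4864) / 256 = 100
R = √100 = 10  ⇒  r_B = 10 − 2 = 8

rB=8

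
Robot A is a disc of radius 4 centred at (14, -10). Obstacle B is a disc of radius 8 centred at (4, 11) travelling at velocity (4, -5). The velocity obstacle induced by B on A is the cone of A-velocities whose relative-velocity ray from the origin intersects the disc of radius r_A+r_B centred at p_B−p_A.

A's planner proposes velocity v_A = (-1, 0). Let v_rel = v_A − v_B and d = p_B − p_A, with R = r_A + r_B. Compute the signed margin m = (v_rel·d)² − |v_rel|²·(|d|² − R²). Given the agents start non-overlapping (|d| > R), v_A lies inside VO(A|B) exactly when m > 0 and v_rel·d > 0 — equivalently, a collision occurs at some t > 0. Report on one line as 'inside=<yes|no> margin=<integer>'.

d = (-10, 21),  |d|² = 541;  R = 4+8 = 12,  c = 541−12² = 397
v_rel = (-5, 5),  |v_rel|² = 50;  v_rel·d = (-5)·(-10) + (5)·(21) = 155
50·t² − 310·t + 397 = 0  ⇒  m = 155² − 50·397 = 4175
m = 4175 > 0,  v_rel·d = 155 > 0  ⇒  inside

inside=yes margin=4175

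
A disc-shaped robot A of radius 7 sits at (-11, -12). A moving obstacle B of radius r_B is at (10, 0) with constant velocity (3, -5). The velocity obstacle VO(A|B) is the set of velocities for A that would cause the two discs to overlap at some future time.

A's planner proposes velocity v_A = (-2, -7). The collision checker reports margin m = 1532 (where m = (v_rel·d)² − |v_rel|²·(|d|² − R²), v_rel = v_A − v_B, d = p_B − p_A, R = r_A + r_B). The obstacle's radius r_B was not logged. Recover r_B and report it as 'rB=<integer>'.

m = 1532
d = (21, 12);  v_rel = (-5, -2),  |v_rel|² = 29
v_rel×d = (-5)·(12) − (-2)·(21) = -18
since m = R²·29 − (-18)²:  R² = (324 + 1532) / 29 = 64
R = √64 = 8  ⇒  r_B = 8 − 7 = 1

rB=1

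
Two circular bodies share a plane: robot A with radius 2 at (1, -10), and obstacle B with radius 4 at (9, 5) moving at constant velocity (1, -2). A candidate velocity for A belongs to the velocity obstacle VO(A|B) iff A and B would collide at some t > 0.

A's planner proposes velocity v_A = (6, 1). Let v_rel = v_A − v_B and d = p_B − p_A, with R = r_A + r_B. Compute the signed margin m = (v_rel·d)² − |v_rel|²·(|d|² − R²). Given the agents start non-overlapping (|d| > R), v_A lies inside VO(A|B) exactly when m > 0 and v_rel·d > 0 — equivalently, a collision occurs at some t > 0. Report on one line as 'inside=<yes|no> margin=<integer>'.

d = (8, 15),  |d|² = 289;  R = 2+4 = 6,  c = 289−6² = 253
v_rel = (5, 3),  |v_rel|² = 34;  v_rel·d = (5)·(8) + (3)·(15) = 85
34·t² − 170·t + 253 = 0  ⇒  m = 85² − 34·253 = -1377
m = -1377 < 0,  v_rel·d = 85 > 0  ⇒  outside

inside=no margin=-1377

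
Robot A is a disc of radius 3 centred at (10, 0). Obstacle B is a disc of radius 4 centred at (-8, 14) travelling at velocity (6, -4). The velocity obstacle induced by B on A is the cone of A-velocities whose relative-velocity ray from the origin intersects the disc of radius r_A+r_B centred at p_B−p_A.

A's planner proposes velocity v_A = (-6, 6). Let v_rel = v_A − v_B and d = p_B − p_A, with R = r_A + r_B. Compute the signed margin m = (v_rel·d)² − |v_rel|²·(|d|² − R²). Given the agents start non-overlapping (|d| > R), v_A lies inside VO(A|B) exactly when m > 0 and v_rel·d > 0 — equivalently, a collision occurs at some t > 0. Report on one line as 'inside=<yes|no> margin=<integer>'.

d = (-18, 14),  |d|² = 520;  R = 3+4 = 7,  c = 520−7² = 471
v_rel = (-12, 10),  |v_rel|² = 244;  v_rel·d = (-12)·(-18) + (10)·(14) = 356
244·t² − 712·t + 471 = 0  ⇒  m = 356² − 244·471 = 11812
m = 11812 > 0,  v_rel·d = 356 > 0  ⇒  inside

inside=yes margin=11812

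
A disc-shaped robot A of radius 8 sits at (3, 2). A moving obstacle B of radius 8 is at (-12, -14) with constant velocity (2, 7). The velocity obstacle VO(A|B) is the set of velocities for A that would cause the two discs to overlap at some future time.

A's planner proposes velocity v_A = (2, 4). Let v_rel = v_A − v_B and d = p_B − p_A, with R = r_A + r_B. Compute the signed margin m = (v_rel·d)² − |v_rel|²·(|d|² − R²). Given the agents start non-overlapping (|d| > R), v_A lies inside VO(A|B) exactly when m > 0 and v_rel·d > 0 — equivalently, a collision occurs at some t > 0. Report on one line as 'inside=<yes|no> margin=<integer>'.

d = (-15, -16),  |d|² = 481;  R = 8+8 = 16,  c = 481−16² = 225
v_rel = (0, -3),  |v_rel|² = 9;  v_rel·d = (0)·(-15) + (-3)·(-16) = 48
9·t² − 96·t + 225 = 0  ⇒  m = 48² − 9·225 = 279
m = 279 > 0,  v_rel·d = 48 > 0  ⇒  inside

inside=yes margin=279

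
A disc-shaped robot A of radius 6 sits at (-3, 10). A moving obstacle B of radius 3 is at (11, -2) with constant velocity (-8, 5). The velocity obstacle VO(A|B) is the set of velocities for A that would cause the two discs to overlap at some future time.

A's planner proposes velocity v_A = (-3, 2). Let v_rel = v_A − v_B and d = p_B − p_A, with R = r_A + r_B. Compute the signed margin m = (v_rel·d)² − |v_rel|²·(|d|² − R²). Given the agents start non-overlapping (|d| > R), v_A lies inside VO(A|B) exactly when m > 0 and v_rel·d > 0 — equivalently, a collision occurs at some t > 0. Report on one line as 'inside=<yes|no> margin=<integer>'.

d = (14, -12),  |d|² = 340;  R = 6+3 = 9,  c = 340−9² = 259
v_rel = (5, -3),  |v_rel|² = 34;  v_rel·d = (5)·(14) + (-3)·(-12) = 106
34·t² − 212·t + 259 = 0  ⇒  m = 106² − 34·259 = 2430
m = 2430 > 0,  v_rel·d = 106 > 0  ⇒  inside

inside=yes margin=2430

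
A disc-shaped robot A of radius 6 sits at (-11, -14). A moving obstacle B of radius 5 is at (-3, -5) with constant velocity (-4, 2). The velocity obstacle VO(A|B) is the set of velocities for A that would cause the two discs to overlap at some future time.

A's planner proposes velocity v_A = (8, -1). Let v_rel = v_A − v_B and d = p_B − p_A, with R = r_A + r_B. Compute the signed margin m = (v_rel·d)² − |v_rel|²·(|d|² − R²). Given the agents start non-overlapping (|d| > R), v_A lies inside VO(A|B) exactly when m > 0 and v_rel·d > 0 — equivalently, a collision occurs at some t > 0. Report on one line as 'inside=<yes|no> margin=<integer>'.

d = (8, 9),  |d|² = 145;  R = 6+5 = 11,  c = 145−11² = 24
v_rel = (12, -3),  |v_rel|² = 153;  v_rel·d = (12)·(8) + (-3)·(9) = 69
153·t² − 138·t + 24 = 0  ⇒  m = 69² − 153·24 = 1089
m = 1089 > 0,  v_rel·d = 69 > 0  ⇒  inside

inside=yes margin=1089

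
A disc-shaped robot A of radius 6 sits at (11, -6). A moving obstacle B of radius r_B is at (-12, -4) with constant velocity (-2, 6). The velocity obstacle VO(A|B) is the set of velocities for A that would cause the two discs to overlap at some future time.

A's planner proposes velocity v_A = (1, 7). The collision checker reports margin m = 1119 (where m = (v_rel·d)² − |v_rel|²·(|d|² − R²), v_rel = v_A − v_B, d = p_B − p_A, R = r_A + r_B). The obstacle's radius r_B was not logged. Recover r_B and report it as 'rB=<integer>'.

m = 1119
d = (-23, 2);  v_rel = (3, 1),  |v_rel|² = 10
v_rel×d = (3)·(2) − (1)·(-23) = 29
since m = R²·10 − 29²:  R² = (841 + 1119) / 10 = 196
R = √196 = 14  ⇒  r_B = 14 − 6 = 8

rB=8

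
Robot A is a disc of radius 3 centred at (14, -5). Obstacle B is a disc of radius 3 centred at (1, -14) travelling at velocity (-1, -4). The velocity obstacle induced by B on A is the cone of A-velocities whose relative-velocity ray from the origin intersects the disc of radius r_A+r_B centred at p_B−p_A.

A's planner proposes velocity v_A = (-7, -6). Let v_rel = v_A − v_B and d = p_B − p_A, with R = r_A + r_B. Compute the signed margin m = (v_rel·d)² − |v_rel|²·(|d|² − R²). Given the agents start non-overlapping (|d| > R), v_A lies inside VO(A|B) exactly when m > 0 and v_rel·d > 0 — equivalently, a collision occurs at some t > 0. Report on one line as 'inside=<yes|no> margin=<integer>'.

d = (-13, -9),  |d|² = 250;  R = 3+3 = 6,  c = 250−6² = 214
v_rel = (-6, -2),  |v_rel|² = 40;  v_rel·d = (-6)·(-13) + (-2)·(-9) = 96
40·t² − 192·t + 214 = 0  ⇒  m = 96² − 40·214 = 656
m = 656 > 0,  v_rel·d = 96 > 0  ⇒  inside

inside=yes margin=656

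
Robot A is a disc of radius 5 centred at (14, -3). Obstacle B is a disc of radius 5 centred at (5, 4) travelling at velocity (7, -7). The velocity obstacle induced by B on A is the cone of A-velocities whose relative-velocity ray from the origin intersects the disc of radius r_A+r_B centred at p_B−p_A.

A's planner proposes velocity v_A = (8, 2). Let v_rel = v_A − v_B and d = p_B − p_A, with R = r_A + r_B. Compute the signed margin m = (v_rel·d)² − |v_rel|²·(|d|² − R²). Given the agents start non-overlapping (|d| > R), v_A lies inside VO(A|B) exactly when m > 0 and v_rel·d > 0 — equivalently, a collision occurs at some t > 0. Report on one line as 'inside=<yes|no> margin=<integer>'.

d = (-9, 7),  |d|² = 130;  R = 5+5 = 10,  c = 130−10² = 30
v_rel = (1, 9),  |v_rel|² = 82;  v_rel·d = (1)·(-9) + (9)·(7) = 54
82·t² − 108·t + 30 = 0  ⇒  m = 54² − 82·30 = 456
m = 456 > 0,  v_rel·d = 54 > 0  ⇒  inside

inside=yes margin=456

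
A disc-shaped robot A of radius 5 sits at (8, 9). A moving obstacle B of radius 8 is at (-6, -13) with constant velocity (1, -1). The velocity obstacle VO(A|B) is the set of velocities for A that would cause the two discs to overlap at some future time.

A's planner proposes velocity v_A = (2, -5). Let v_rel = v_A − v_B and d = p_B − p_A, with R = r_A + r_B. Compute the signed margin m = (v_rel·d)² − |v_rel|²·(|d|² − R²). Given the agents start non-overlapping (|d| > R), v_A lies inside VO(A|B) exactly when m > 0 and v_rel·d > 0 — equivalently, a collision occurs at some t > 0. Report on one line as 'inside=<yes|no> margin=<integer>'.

d = (-14, -22),  |d|² = 680;  R = 5+8 = 13,  c = 680−13² = 511
v_rel = (1, -4),  |v_rel|² = 17;  v_rel·d = (1)·(-14) + (-4)·(-22) = 74
17·t² − 148·t + 511 = 0  ⇒  m = 74² − 17·511 = -3211
m = -3211 < 0,  v_rel·d = 74 > 0  ⇒  outside

inside=no margin=-3211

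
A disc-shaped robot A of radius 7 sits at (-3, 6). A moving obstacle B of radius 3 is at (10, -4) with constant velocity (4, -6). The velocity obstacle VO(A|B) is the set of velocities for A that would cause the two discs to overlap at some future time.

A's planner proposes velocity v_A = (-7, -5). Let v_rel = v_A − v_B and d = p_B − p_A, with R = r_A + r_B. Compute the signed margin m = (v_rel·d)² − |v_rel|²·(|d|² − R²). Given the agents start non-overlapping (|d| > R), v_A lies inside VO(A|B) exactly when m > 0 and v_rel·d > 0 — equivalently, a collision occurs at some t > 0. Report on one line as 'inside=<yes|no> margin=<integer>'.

d = (13, -10),  |d|² = 269;  R = 7+3 = 10,  c = 269−10² = 169
v_rel = (-11, 1),  |v_rel|² = 122;  v_rel·d = (-11)·(13) + (1)·(-10) = -153
122·t² + 306·t + 169 = 0  ⇒  m = (-153)² − 122·169 = 2791
m = 2791 > 0,  v_rel·d = -153 < 0  ⇒  outside

inside=no margin=2791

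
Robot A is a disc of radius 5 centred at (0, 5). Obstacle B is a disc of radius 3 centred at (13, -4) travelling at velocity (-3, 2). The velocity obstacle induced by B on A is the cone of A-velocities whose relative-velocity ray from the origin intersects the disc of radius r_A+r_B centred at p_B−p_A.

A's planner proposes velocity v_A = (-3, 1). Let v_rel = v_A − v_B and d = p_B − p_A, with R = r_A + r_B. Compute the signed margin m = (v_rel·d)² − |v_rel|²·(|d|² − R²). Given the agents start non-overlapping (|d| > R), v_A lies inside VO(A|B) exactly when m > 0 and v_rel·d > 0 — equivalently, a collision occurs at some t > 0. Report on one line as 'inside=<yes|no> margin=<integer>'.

d = (13, -9),  |d|² = 250;  R = 5+3 = 8,  c = 250−8² = 186
v_rel = (0, -1),  |v_rel|² = 1;  v_rel·d = (0)·(13) + (-1)·(-9) = 9
1·t² − 18·t + 186 = 0  ⇒  m = 9² − 1·186 = -105
m = -105 < 0,  v_rel·d = 9 > 0  ⇒  outside

inside=no margin=-105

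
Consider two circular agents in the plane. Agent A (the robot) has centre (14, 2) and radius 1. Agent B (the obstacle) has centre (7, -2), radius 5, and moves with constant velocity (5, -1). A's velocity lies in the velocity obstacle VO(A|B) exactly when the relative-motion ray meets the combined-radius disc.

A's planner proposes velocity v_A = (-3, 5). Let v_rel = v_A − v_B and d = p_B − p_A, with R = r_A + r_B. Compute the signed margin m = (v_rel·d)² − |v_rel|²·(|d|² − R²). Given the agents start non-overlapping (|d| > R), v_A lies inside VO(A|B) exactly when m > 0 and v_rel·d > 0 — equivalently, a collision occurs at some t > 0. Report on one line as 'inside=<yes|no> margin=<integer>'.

d = (-7, -4),  |d|² = 65;  R = 1+5 = 6,  c = 65−6² = 29
v_rel = (-8, 6),  |v_rel|² = 100;  v_rel·d = (-8)·(-7) + (6)·(-4) = 32
100·t² − 64·t + 29 = 0  ⇒  m = 32² − 100·29 = -1876
m = -1876 < 0,  v_rel·d = 32 > 0  ⇒  outside

inside=no margin=-1876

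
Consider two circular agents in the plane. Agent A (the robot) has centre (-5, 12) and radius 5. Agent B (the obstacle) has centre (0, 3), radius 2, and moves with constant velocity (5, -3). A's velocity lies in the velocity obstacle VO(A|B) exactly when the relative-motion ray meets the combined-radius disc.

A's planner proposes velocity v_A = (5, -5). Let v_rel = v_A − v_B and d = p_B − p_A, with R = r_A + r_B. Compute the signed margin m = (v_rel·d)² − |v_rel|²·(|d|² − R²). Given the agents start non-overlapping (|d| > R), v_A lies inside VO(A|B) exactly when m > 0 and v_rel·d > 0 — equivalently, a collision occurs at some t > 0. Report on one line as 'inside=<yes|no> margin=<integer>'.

d = (5, -9),  |d|² = 106;  R = 5+2 = 7,  c = 106−7² = 57
v_rel = (0, -2),  |v_rel|² = 4;  v_rel·d = (0)·(5) + (-2)·(-9) = 18
4·t² − 36·t + 57 = 0  ⇒  m = 18² − 4·57 = 96
m = 96 > 0,  v_rel·d = 18 > 0  ⇒  inside

inside=yes margin=96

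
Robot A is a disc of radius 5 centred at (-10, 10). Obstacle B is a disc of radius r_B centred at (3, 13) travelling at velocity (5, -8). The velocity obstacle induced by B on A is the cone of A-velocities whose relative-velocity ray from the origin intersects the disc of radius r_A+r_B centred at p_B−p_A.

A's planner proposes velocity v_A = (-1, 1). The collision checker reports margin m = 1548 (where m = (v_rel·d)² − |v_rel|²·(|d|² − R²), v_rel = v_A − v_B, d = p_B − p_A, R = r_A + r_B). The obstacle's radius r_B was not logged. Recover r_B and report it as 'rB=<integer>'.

m = 1548
d = (13, 3);  v_rel = (-6, 9),  |v_rel|² = 117
v_rel×d = (-6)·(3) − (9)·(13) = -135
since m = R²·117 − (-135)²:  R² = (18225 + 1548) / 117 = 169
R = √169 = 13  ⇒  r_B = 13 − 5 = 8

rB=8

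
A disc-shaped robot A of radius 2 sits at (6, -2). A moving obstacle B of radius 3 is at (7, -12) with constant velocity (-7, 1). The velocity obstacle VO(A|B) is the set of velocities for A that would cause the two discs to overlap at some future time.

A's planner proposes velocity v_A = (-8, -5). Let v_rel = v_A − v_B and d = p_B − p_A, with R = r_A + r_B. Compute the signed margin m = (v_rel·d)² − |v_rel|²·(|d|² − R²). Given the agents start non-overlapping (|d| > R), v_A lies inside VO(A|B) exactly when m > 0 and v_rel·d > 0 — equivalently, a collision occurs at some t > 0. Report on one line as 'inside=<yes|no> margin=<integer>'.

d = (1, -10),  |d|² = 101;  R = 2+3 = 5,  c = 101−5² = 76
v_rel = (-1, -6),  |v_rel|² = 37;  v_rel·d = (-1)·(1) + (-6)·(-10) = 59
37·t² − 118·t + 76 = 0  ⇒  m = 59² − 37·76 = 669
m = 669 > 0,  v_rel·d = 59 > 0  ⇒  inside

inside=yes margin=669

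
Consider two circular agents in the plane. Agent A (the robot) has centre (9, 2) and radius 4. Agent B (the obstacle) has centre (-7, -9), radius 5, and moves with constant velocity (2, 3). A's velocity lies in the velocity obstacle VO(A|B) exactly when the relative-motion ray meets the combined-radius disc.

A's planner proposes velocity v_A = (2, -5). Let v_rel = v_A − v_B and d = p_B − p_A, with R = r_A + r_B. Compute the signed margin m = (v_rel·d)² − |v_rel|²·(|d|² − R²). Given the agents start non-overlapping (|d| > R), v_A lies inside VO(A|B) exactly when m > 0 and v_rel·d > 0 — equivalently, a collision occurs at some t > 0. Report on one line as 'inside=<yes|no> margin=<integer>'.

d = (-16, -11),  |d|² = 377;  R = 4+5 = 9,  c = 377−9² = 296
v_rel = (0, -8),  |v_rel|² = 64;  v_rel·d = (0)·(-16) + (-8)·(-11) = 88
64·t² − 176·t + 296 = 0  ⇒  m = 88² − 64·296 = -11200
m = -11200 < 0,  v_rel·d = 88 > 0  ⇒  outside

inside=no margin=-11200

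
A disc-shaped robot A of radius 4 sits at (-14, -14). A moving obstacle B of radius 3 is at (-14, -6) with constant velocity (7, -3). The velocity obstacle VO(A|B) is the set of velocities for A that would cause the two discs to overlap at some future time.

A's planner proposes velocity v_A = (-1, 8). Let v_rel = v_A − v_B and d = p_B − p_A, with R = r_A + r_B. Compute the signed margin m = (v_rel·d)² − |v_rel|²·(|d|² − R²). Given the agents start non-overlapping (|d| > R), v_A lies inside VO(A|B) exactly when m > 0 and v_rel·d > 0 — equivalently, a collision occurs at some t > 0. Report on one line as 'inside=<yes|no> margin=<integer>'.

d = (0, 8),  |d|² = 64;  R = 4+3 = 7,  c = 64−7² = 15
v_rel = (-8, 11),  |v_rel|² = 185;  v_rel·d = (-8)·(0) + (11)·(8) = 88
185·t² − 176·t + 15 = 0  ⇒  m = 88² − 185·15 = 4969
m = 4969 > 0,  v_rel·d = 88 > 0  ⇒  inside

inside=yes margin=4969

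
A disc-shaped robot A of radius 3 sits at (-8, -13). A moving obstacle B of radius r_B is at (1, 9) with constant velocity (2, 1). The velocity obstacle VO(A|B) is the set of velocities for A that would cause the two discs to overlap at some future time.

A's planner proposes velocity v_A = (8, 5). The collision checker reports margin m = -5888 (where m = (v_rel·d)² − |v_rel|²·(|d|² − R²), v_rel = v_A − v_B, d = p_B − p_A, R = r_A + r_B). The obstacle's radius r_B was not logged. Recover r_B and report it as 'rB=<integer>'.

m = -5888
d = (9, 22);  v_rel = (6, 4),  |v_rel|² = 52
v_rel×d = (6)·(22) − (4)·(9) = 96
since m = R²·52 − 96²:  R² = (9216 + -5888) / 52 = 64
R = √64 = 8  ⇒  r_B = 8 − 3 = 5

rB=5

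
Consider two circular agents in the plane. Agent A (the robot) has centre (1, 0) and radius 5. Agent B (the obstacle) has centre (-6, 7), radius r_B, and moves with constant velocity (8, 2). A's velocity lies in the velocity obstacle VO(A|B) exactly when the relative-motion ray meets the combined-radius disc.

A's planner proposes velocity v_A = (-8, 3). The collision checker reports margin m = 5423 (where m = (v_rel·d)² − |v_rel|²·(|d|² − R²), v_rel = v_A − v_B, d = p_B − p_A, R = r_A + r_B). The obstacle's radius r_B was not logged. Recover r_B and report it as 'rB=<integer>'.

m = 5423
d = (-7, 7);  v_rel = (-16, 1),  |v_rel|² = 257
v_rel×d = (-16)·(7) − (1)·(-7) = -105
since m = R²·257 − (-105)²:  R² = (11025 + 5423) / 257 = 64
R = √64 = 8  ⇒  r_B = 8 − 5 = 3

rB=3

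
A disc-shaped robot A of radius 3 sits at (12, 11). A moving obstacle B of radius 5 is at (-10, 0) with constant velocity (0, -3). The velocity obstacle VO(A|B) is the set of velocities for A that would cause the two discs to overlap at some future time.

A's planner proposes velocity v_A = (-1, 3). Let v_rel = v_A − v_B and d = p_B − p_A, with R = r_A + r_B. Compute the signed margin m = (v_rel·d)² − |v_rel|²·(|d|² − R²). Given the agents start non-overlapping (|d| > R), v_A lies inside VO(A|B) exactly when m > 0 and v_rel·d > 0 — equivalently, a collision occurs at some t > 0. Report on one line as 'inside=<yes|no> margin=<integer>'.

d = (-22, -11),  |d|² = 605;  R = 3+5 = 8,  c = 605−8² = 541
v_rel = (-1, 6),  |v_rel|² = 37;  v_rel·d = (-1)·(-22) + (6)·(-11) = -44
37·t² + 88·t + 541 = 0  ⇒  m = (-44)² − 37·541 = -18081
m = -18081 < 0,  v_rel·d = -44 < 0  ⇒  outside

inside=no margin=-18081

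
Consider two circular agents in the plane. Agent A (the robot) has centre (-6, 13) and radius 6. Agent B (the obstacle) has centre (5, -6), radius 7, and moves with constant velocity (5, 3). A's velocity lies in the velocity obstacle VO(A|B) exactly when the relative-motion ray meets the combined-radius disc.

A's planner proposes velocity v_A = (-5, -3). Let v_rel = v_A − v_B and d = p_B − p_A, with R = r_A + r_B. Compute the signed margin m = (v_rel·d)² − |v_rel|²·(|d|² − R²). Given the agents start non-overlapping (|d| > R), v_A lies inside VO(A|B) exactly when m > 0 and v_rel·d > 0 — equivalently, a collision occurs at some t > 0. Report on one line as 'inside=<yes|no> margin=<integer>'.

d = (11, -19),  |d|² = 482;  R = 6+7 = 13,  c = 482−13² = 313
v_rel = (-10, -6),  |v_rel|² = 136;  v_rel·d = (-10)·(11) + (-6)·(-19) = 4
136·t² − 8·t + 313 = 0  ⇒  m = 4² − 136·313 = -42552
m = -42552 < 0,  v_rel·d = 4 > 0  ⇒  outside

inside=no margin=-42552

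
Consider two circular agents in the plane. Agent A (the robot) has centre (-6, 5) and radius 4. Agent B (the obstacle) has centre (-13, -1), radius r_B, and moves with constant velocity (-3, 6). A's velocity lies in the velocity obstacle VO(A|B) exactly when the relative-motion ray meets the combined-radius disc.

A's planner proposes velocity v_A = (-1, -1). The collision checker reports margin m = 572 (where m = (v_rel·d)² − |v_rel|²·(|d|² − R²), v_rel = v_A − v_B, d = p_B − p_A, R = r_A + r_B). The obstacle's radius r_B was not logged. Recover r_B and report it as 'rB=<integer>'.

m = 572
d = (-7, -6);  v_rel = (2, -7),  |v_rel|² = 53
v_rel×d = (2)·(-6) − (-7)·(-7) = -61
since m = R²·53 − (-61)²:  R² = (3721 + 572) / 53 = 81
R = √81 = 9  ⇒  r_B = 9 − 4 = 5

rB=5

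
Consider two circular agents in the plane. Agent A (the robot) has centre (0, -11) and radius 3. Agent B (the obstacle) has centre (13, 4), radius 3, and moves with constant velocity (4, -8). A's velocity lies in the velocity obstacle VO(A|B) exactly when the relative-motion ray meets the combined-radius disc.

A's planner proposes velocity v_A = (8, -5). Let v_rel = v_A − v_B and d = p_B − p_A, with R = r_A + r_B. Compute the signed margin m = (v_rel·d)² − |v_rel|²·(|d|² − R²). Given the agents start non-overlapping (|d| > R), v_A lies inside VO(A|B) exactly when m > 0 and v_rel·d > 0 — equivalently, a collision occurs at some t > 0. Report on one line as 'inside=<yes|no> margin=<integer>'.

d = (13, 15),  |d|² = 394;  R = 3+3 = 6,  c = 394−6² = 358
v_rel = (4, 3),  |v_rel|² = 25;  v_rel·d = (4)·(13) + (3)·(15) = 97
25·t² − 194·t + 358 = 0  ⇒  m = 97² − 25·358 = 459
m = 459 > 0,  v_rel·d = 97 > 0  ⇒  inside

inside=yes margin=459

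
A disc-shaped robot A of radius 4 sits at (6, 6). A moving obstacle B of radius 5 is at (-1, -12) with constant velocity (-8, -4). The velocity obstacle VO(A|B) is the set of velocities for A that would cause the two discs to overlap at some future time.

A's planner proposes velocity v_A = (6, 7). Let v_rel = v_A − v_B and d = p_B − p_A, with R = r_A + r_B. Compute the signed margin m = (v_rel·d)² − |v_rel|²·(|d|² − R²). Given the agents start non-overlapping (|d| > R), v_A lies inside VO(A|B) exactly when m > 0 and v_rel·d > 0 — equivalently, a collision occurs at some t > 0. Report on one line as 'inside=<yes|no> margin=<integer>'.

d = (-7, -18),  |d|² = 373;  R = 4+5 = 9,  c = 373−9² = 292
v_rel = (14, 11),  |v_rel|² = 317;  v_rel·d = (14)·(-7) + (11)·(-18) = -296
317·t² + 592·t + 292 = 0  ⇒  m = (-296)² − 317·292 = -4948
m = -4948 < 0,  v_rel·d = -296 < 0  ⇒  outside

inside=no margin=-4948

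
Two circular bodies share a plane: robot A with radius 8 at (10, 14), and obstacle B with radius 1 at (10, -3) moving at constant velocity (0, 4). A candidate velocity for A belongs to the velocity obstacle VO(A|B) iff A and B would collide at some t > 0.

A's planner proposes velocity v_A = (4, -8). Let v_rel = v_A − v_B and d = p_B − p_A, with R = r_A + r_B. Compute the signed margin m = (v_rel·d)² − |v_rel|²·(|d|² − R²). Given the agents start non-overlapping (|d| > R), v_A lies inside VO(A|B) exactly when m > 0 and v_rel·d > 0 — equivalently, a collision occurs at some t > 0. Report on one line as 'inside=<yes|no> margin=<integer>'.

d = (0, -17),  |d|² = 289;  R = 8+1 = 9,  c = 289−9² = 208
v_rel = (4, -12),  |v_rel|² = 160;  v_rel·d = (4)·(0) + (-12)·(-17) = 204
160·t² − 408·t + 208 = 0  ⇒  m = 204² − 160·208 = 8336
m = 8336 > 0,  v_rel·d = 204 > 0  ⇒  inside

inside=yes margin=8336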